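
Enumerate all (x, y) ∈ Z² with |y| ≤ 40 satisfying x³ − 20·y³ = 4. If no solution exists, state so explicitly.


The equation is x³ - 20y³ = 4. For fixed y, x³ = 20·y³ + 4, so a solution requires the RHS to be a perfect cube.
Strategy: iterate y from -40 to 40, compute RHS = 20·y³ + 4, and check whether it is a (positive or negative) perfect cube.
Check small values of y:
  y = 0: RHS = 4 is not a perfect cube.
  y = 1: RHS = 24 is not a perfect cube.
  y = -1: RHS = -16 is not a perfect cube.
  y = 2: RHS = 164 is not a perfect cube.
  y = -2: RHS = -156 is not a perfect cube.
  y = 3: RHS = 544 is not a perfect cube.
  y = -3: RHS = -536 is not a perfect cube.
Continuing the search up to |y| = 40 finds no solutions either.
No (x, y) in the scanned range satisfies the equation.

No integer solutions with |y| ≤ 40.


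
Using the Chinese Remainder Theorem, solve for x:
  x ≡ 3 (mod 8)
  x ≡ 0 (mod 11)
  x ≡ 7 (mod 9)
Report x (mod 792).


Moduli 8, 11, 9 are pairwise coprime; by CRT there is a unique solution modulo M = 8 · 11 · 9 = 792.
Solve pairwise, accumulating the modulus:
  Start with x ≡ 3 (mod 8).
  Combine with x ≡ 0 (mod 11): since gcd(8, 11) = 1, we get a unique residue mod 88.
    Write x = 3 + 8·t and substitute into x ≡ 0 (mod 11): 8·t ≡ 0 − 3 = -3 (mod 11).
    Reduce coefficients mod 11: 8·t ≡ 8 (mod 11).
    The inverse of 8 mod 11 is 7 (since 8·7 = 56 = 5·11 + 1), so t ≡ 7·8 = 56 ≡ 1 (mod 11).
    Then x = 3 + 8·1 = 11, valid modulo lcm(8, 11) = 88: x ≡ 11 (mod 88).
  Combine with x ≡ 7 (mod 9): since gcd(88, 9) = 1, we get a unique residue mod 792.
    Write x = 11 + 88·t and substitute into x ≡ 7 (mod 9): 88·t ≡ 7 − 11 = -4 (mod 9).
    Reduce coefficients mod 9: 7·t ≡ 5 (mod 9).
    The inverse of 7 mod 9 is 4 (since 7·4 = 28 = 3·9 + 1), so t ≡ 4·5 = 20 ≡ 2 (mod 9).
    Then x = 11 + 88·2 = 187, valid modulo lcm(88, 9) = 792: x ≡ 187 (mod 792).
Verify: 187 mod 8 = 3 ✓, 187 mod 11 = 0 ✓, 187 mod 9 = 7 ✓.

x ≡ 187 (mod 792).


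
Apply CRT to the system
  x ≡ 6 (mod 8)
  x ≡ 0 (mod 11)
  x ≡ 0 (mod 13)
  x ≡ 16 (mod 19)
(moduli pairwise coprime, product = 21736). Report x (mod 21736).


Product of moduli M = 8 · 11 · 13 · 19 = 21736.
Merge one congruence at a time:
  Start: x ≡ 6 (mod 8).
  Combine with x ≡ 0 (mod 11); new modulus lcm = 88.
    Write x = 6 + 8·t and substitute into x ≡ 0 (mod 11): 8·t ≡ 0 − 6 = -6 (mod 11).
    Reduce coefficients mod 11: 8·t ≡ 5 (mod 11).
    The inverse of 8 mod 11 is 7 (since 8·7 = 56 = 5·11 + 1), so t ≡ 7·5 = 35 ≡ 2 (mod 11).
    Then x = 6 + 8·2 = 22, valid modulo lcm(8, 11) = 88: x ≡ 22 (mod 88).
  Combine with x ≡ 0 (mod 13); new modulus lcm = 1144.
    Write x = 22 + 88·t and substitute into x ≡ 0 (mod 13): 88·t ≡ 0 − 22 = -22 (mod 13).
    Reduce coefficients mod 13: 10·t ≡ 4 (mod 13).
    The inverse of 10 mod 13 is 4 (since 10·4 = 40 = 3·13 + 1), so t ≡ 4·4 = 16 ≡ 3 (mod 13).
    Then x = 22 + 88·3 = 286, valid modulo lcm(88, 13) = 1144: x ≡ 286 (mod 1144).
  Combine with x ≡ 16 (mod 19); new modulus lcm = 21736.
    Write x = 286 + 1144·t and substitute into x ≡ 16 (mod 19): 1144·t ≡ 16 − 286 = -270 (mod 19).
    Reduce coefficients mod 19: 4·t ≡ 15 (mod 19).
    The inverse of 4 mod 19 is 5 (since 4·5 = 20 = 1·19 + 1), so t ≡ 5·15 = 75 ≡ 18 (mod 19).
    Then x = 286 + 1144·18 = 20878, valid modulo lcm(1144, 19) = 21736: x ≡ 20878 (mod 21736).
Verify against each original: 20878 mod 8 = 6, 20878 mod 11 = 0, 20878 mod 13 = 0, 20878 mod 19 = 16.

x ≡ 20878 (mod 21736).


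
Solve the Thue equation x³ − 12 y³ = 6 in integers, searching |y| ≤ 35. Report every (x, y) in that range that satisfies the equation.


The equation is x³ - 12y³ = 6. For fixed y, x³ = 12·y³ + 6, so a solution requires the RHS to be a perfect cube.
Strategy: iterate y from -35 to 35, compute RHS = 12·y³ + 6, and check whether it is a (positive or negative) perfect cube.
Check small values of y:
  y = 0: RHS = 6 is not a perfect cube.
  y = 1: RHS = 18 is not a perfect cube.
  y = -1: RHS = -6 is not a perfect cube.
  y = 2: RHS = 102 is not a perfect cube.
  y = -2: RHS = -90 is not a perfect cube.
  y = 3: RHS = 330 is not a perfect cube.
  y = -3: RHS = -318 is not a perfect cube.
Continuing the search up to |y| = 35 finds no solutions either.
No (x, y) in the scanned range satisfies the equation.

No integer solutions with |y| ≤ 35.


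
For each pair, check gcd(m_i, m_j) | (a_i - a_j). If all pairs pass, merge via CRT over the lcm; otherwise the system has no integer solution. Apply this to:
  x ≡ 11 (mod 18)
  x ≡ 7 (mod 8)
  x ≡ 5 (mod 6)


Moduli 18, 8, 6 are not pairwise coprime, so CRT works modulo lcm(m_i) when all pairwise compatibility conditions hold.
Pairwise compatibility: gcd(m_i, m_j) must divide a_i - a_j for every pair.
Merge one congruence at a time:
  Start: x ≡ 11 (mod 18).
  Combine with x ≡ 7 (mod 8): gcd(18, 8) = 2; 7 - 11 = -4, which IS divisible by 2, so compatible.
    Write x = 11 + 18·t and substitute into x ≡ 7 (mod 8): 18·t ≡ 7 − 11 = -4 (mod 8).
    Divide the congruence (and modulus) by g = 2: 9·t ≡ -2 (mod 4).
    Reduce coefficients mod 4: 1·t ≡ 2 (mod 4).
    So t ≡ 2 (mod 4).
    Then x = 11 + 18·2 = 47, valid modulo lcm(18, 8) = 72: x ≡ 47 (mod 72).
  Combine with x ≡ 5 (mod 6): gcd(72, 6) = 6; 5 - 47 = -42, which IS divisible by 6, so compatible.
    Write x = 47 + 72·t and substitute into x ≡ 5 (mod 6): 72·t ≡ 5 − 47 = -42 (mod 6).
    Divide the congruence (and modulus) by g = 6: 12·t ≡ -7 (mod 1).
    Modulo 1 every t works; take t = 0.
    Then x = 47 + 72·0 = 47, valid modulo lcm(72, 6) = 72: x ≡ 47 (mod 72).
Verify: 47 mod 18 = 11, 47 mod 8 = 7, 47 mod 6 = 5.

x ≡ 47 (mod 72).


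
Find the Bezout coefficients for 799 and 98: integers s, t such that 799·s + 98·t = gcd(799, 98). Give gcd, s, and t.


Euclidean algorithm on (799, 98) — divide until remainder is 0:
  799 = 8 · 98 + 15
  98 = 6 · 15 + 8
  15 = 1 · 8 + 7
  8 = 1 · 7 + 1
  7 = 7 · 1 + 0
gcd(799, 98) = 1.
Track Bezout coefficients alongside the remainders: start with r₀ = 799 = a·1 + b·0 (s = 1, t = 0) and r₁ = 98 = a·0 + b·1 (s = 0, t = 1); each new remainder r_{k+1} = r_{k-1} − q_k·r_k inherits s_{k+1} = s_{k-1} − q_k·s_k, t_{k+1} = t_{k-1} − q_k·t_k, so r_k = a·s_k + b·t_k at every step:
  q = 8: r = 15, s = 1 − 8·0 = 1, t = 0 − 8·1 = -8  (check: 799·1 + 98·(-8) = 15)
  q = 6: r = 8, s = 0 − 6·1 = -6, t = 1 − 6·(-8) = 49  (check: 799·(-6) + 98·49 = 8)
  q = 1: r = 7, s = 1 − 1·(-6) = 7, t = -8 − 1·49 = -57  (check: 799·7 + 98·(-57) = 7)
  q = 1: r = 1, s = -6 − 1·7 = -13, t = 49 − 1·(-57) = 106  (check: 799·(-13) + 98·106 = 1)
The row with r = 1 (the gcd) gives the Bezout coefficients s = -13, t = 106.
Result: 799 · (-13) + 98 · (106) = 1.

gcd(799, 98) = 1; s = -13, t = 106 (check: 799·(-13) + 98·106 = 1).


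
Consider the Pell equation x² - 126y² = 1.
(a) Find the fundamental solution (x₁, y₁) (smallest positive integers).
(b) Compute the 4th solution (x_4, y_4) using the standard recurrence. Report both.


Step 1: Find the fundamental solution (x₁, y₁) of x² - 126y² = 1.
  Expand √126 as a continued fraction. a₀ = ⌊√126⌋ = 11; iterate m_{k+1} = d_k·a_k − m_k, d_{k+1} = (126 − m_{k+1}²)/d_k, a_{k+1} = ⌊(a₀ + m_{k+1})/d_{k+1}⌋ (starting m₀ = 0, d₀ = 1), with convergents p_k = a_k·p_{k-1} + p_{k-2}, q_k = a_k·q_{k-1} + q_{k-2} (p₋₁ = 1, q₋₁ = 0):
  k = 0: a₀ = 11; p₀/q₀ = 11/1; p₀² − 126·q₀² = 121 − 126 = -5.
  k = 1: m = 11, d = 5, a = ⌊(11 + 11)/5⌋ = 4; p/q = (4·11 + 1)/(4·1 + 0) = 45/4; p² − 126·q² = 2025 − 2016 = 9.
  k = 2: m = 9, d = 9, a = ⌊(11 + 9)/9⌋ = 2; p/q = (2·45 + 11)/(2·4 + 1) = 101/9; p² − 126·q² = 10201 − 10206 = -5.
  k = 3: m = 9, d = 5, a = ⌊(11 + 9)/5⌋ = 4; p/q = (4·101 + 45)/(4·9 + 4) = 449/40; p² − 126·q² = 201601 − 201600 = 1.
  The first convergent with p² − 126·q² = 1 gives the fundamental solution (x₁, y₁) = (449, 40).
Step 2: Apply the recurrence (x_{n+1}, y_{n+1}) = (x₁x_n + 126y₁y_n, x₁y_n + y₁x_n) repeatedly.
  From (x_1, y_1) = (449, 40): x_2 = 449·449 + 126·40·40 = 403201; y_2 = 449·40 + 40·449 = 35920.
  From (x_2, y_2) = (403201, 35920): x_3 = 449·403201 + 126·40·35920 = 362074049; y_3 = 449·35920 + 40·403201 = 32256120.
  From (x_3, y_3) = (362074049, 32256120): x_4 = 449·362074049 + 126·40·32256120 = 325142092801; y_4 = 449·32256120 + 40·362074049 = 28965959840.
Step 3: Verify x_4² - 126·y_4² = 105717380511014096025601 - 105717380511014096025600 = 1 (should be 1). ✓

(x_1, y_1) = (449, 40); (x_4, y_4) = (325142092801, 28965959840).


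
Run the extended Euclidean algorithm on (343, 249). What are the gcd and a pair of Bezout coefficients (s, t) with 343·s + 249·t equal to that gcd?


Euclidean algorithm on (343, 249) — divide until remainder is 0:
  343 = 1 · 249 + 94
  249 = 2 · 94 + 61
  94 = 1 · 61 + 33
  61 = 1 · 33 + 28
  33 = 1 · 28 + 5
  28 = 5 · 5 + 3
  5 = 1 · 3 + 2
  3 = 1 · 2 + 1
  2 = 2 · 1 + 0
gcd(343, 249) = 1.
Track Bezout coefficients alongside the remainders: start with r₀ = 343 = a·1 + b·0 (s = 1, t = 0) and r₁ = 249 = a·0 + b·1 (s = 0, t = 1); each new remainder r_{k+1} = r_{k-1} − q_k·r_k inherits s_{k+1} = s_{k-1} − q_k·s_k, t_{k+1} = t_{k-1} − q_k·t_k, so r_k = a·s_k + b·t_k at every step:
  q = 1: r = 94, s = 1 − 1·0 = 1, t = 0 − 1·1 = -1  (check: 343·1 + 249·(-1) = 94)
  q = 2: r = 61, s = 0 − 2·1 = -2, t = 1 − 2·(-1) = 3  (check: 343·(-2) + 249·3 = 61)
  q = 1: r = 33, s = 1 − 1·(-2) = 3, t = -1 − 1·3 = -4  (check: 343·3 + 249·(-4) = 33)
  q = 1: r = 28, s = -2 − 1·3 = -5, t = 3 − 1·(-4) = 7  (check: 343·(-5) + 249·7 = 28)
  q = 1: r = 5, s = 3 − 1·(-5) = 8, t = -4 − 1·7 = -11  (check: 343·8 + 249·(-11) = 5)
  q = 5: r = 3, s = -5 − 5·8 = -45, t = 7 − 5·(-11) = 62  (check: 343·(-45) + 249·62 = 3)
  q = 1: r = 2, s = 8 − 1·(-45) = 53, t = -11 − 1·62 = -73  (check: 343·53 + 249·(-73) = 2)
  q = 1: r = 1, s = -45 − 1·53 = -98, t = 62 − 1·(-73) = 135  (check: 343·(-98) + 249·135 = 1)
The row with r = 1 (the gcd) gives the Bezout coefficients s = -98, t = 135.
Result: 343 · (-98) + 249 · (135) = 1.

gcd(343, 249) = 1; s = -98, t = 135 (check: 343·(-98) + 249·135 = 1).


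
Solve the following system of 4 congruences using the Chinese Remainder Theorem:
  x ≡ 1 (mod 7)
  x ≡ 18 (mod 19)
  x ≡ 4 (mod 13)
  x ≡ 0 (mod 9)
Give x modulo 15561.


Product of moduli M = 7 · 19 · 13 · 9 = 15561.
Merge one congruence at a time:
  Start: x ≡ 1 (mod 7).
  Combine with x ≡ 18 (mod 19); new modulus lcm = 133.
    Write x = 1 + 7·t and substitute into x ≡ 18 (mod 19): 7·t ≡ 18 − 1 = 17 (mod 19).
    The inverse of 7 mod 19 is 11 (since 7·11 = 77 = 4·19 + 1), so t ≡ 11·17 = 187 ≡ 16 (mod 19).
    Then x = 1 + 7·16 = 113, valid modulo lcm(7, 19) = 133: x ≡ 113 (mod 133).
  Combine with x ≡ 4 (mod 13); new modulus lcm = 1729.
    Write x = 113 + 133·t and substitute into x ≡ 4 (mod 13): 133·t ≡ 4 − 113 = -109 (mod 13).
    Reduce coefficients mod 13: 3·t ≡ 8 (mod 13).
    The inverse of 3 mod 13 is 9 (since 3·9 = 27 = 2·13 + 1), so t ≡ 9·8 = 72 ≡ 7 (mod 13).
    Then x = 113 + 133·7 = 1044, valid modulo lcm(133, 13) = 1729: x ≡ 1044 (mod 1729).
  Combine with x ≡ 0 (mod 9); new modulus lcm = 15561.
    Write x = 1044 + 1729·t and substitute into x ≡ 0 (mod 9): 1729·t ≡ 0 − 1044 = -1044 (mod 9).
    Reduce coefficients mod 9: 1·t ≡ 0 (mod 9).
    So t ≡ 0 (mod 9).
    Then x = 1044 + 1729·0 = 1044, valid modulo lcm(1729, 9) = 15561: x ≡ 1044 (mod 15561).
Verify against each original: 1044 mod 7 = 1, 1044 mod 19 = 18, 1044 mod 13 = 4, 1044 mod 9 = 0.

x ≡ 1044 (mod 15561).


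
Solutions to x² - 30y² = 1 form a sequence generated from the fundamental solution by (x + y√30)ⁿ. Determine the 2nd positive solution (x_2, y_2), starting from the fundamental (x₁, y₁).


Step 1: Find the fundamental solution (x₁, y₁) of x² - 30y² = 1.
  Expand √30 as a continued fraction. a₀ = ⌊√30⌋ = 5; iterate m_{k+1} = d_k·a_k − m_k, d_{k+1} = (30 − m_{k+1}²)/d_k, a_{k+1} = ⌊(a₀ + m_{k+1})/d_{k+1}⌋ (starting m₀ = 0, d₀ = 1), with convergents p_k = a_k·p_{k-1} + p_{k-2}, q_k = a_k·q_{k-1} + q_{k-2} (p₋₁ = 1, q₋₁ = 0):
  k = 0: a₀ = 5; p₀/q₀ = 5/1; p₀² − 30·q₀² = 25 − 30 = -5.
  k = 1: m = 5, d = 5, a = ⌊(5 + 5)/5⌋ = 2; p/q = (2·5 + 1)/(2·1 + 0) = 11/2; p² − 30·q² = 121 − 120 = 1.
  The first convergent with p² − 30·q² = 1 gives the fundamental solution (x₁, y₁) = (11, 2).
Step 2: Apply the recurrence (x_{n+1}, y_{n+1}) = (x₁x_n + 30y₁y_n, x₁y_n + y₁x_n) repeatedly.
  From (x_1, y_1) = (11, 2): x_2 = 11·11 + 30·2·2 = 241; y_2 = 11·2 + 2·11 = 44.
Step 3: Verify x_2² - 30·y_2² = 58081 - 58080 = 1 (should be 1). ✓

(x_1, y_1) = (11, 2); (x_2, y_2) = (241, 44).


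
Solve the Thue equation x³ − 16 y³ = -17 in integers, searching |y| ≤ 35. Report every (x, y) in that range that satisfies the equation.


The equation is x³ - 16y³ = -17. For fixed y, x³ = 16·y³ − 17, so a solution requires the RHS to be a perfect cube.
Strategy: iterate y from -35 to 35, compute RHS = 16·y³ − 17, and check whether it is a (positive or negative) perfect cube.
Check small values of y:
  y = 0: RHS = -17 is not a perfect cube.
  y = 1: RHS = -1 = (-1)³ ⇒ x = -1 works.
  y = -1: RHS = -33 is not a perfect cube.
  y = 2: RHS = 111 is not a perfect cube.
  y = -2: RHS = -145 is not a perfect cube.
  y = 3: RHS = 415 is not a perfect cube.
  y = -3: RHS = -449 is not a perfect cube.
Continuing the search up to |y| = 35 finds no further solutions beyond those listed.
Collected solutions: (-1, 1).

Solutions (with |y| ≤ 35): (-1, 1).


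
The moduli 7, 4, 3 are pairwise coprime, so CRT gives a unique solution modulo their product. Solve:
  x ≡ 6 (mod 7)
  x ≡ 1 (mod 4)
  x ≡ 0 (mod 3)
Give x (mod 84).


Moduli 7, 4, 3 are pairwise coprime; by CRT there is a unique solution modulo M = 7 · 4 · 3 = 84.
Solve pairwise, accumulating the modulus:
  Start with x ≡ 6 (mod 7).
  Combine with x ≡ 1 (mod 4): since gcd(7, 4) = 1, we get a unique residue mod 28.
    Write x = 6 + 7·t and substitute into x ≡ 1 (mod 4): 7·t ≡ 1 − 6 = -5 (mod 4).
    Reduce coefficients mod 4: 3·t ≡ 3 (mod 4).
    The inverse of 3 mod 4 is 3 (since 3·3 = 9 = 2·4 + 1), so t ≡ 3·3 = 9 ≡ 1 (mod 4).
    Then x = 6 + 7·1 = 13, valid modulo lcm(7, 4) = 28: x ≡ 13 (mod 28).
  Combine with x ≡ 0 (mod 3): since gcd(28, 3) = 1, we get a unique residue mod 84.
    Write x = 13 + 28·t and substitute into x ≡ 0 (mod 3): 28·t ≡ 0 − 13 = -13 (mod 3).
    Reduce coefficients mod 3: 1·t ≡ 2 (mod 3).
    So t ≡ 2 (mod 3).
    Then x = 13 + 28·2 = 69, valid modulo lcm(28, 3) = 84: x ≡ 69 (mod 84).
Verify: 69 mod 7 = 6 ✓, 69 mod 4 = 1 ✓, 69 mod 3 = 0 ✓.

x ≡ 69 (mod 84).


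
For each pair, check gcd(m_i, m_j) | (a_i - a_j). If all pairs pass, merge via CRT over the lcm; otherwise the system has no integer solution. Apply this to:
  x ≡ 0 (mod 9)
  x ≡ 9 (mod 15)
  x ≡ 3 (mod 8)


Moduli 9, 15, 8 are not pairwise coprime, so CRT works modulo lcm(m_i) when all pairwise compatibility conditions hold.
Pairwise compatibility: gcd(m_i, m_j) must divide a_i - a_j for every pair.
Merge one congruence at a time:
  Start: x ≡ 0 (mod 9).
  Combine with x ≡ 9 (mod 15): gcd(9, 15) = 3; 9 - 0 = 9, which IS divisible by 3, so compatible.
    Write x = 0 + 9·t and substitute into x ≡ 9 (mod 15): 9·t ≡ 9 − 0 = 9 (mod 15).
    Divide the congruence (and modulus) by g = 3: 3·t ≡ 3 (mod 5).
    The inverse of 3 mod 5 is 2 (since 3·2 = 6 = 1·5 + 1), so t ≡ 2·3 = 6 ≡ 1 (mod 5).
    Then x = 0 + 9·1 = 9, valid modulo lcm(9, 15) = 45: x ≡ 9 (mod 45).
  Combine with x ≡ 3 (mod 8): gcd(45, 8) = 1; 3 - 9 = -6, which IS divisible by 1, so compatible.
    Write x = 9 + 45·t and substitute into x ≡ 3 (mod 8): 45·t ≡ 3 − 9 = -6 (mod 8).
    Reduce coefficients mod 8: 5·t ≡ 2 (mod 8).
    The inverse of 5 mod 8 is 5 (since 5·5 = 25 = 3·8 + 1), so t ≡ 5·2 = 10 ≡ 2 (mod 8).
    Then x = 9 + 45·2 = 99, valid modulo lcm(45, 8) = 360: x ≡ 99 (mod 360).
Verify: 99 mod 9 = 0, 99 mod 15 = 9, 99 mod 8 = 3.

x ≡ 99 (mod 360).


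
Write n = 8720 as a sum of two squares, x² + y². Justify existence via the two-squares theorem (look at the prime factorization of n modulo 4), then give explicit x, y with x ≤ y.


Step 1: Factor n = 8720 = 2^4 · 5 · 109.
Step 2: Check the mod-4 condition on each prime factor: 2 = 2 (special); 5 ≡ 1 (mod 4), exponent 1; 109 ≡ 1 (mod 4), exponent 1.
All primes ≡ 3 (mod 4) appear to even exponent (or don't appear), so by the two-squares theorem n IS expressible as a sum of two squares.
Step 3: Build a representation. Group n = k² · m with k = 4 and m = 5 · 109 = 545 (a product of primes ≡ 1 (mod 4)); a representation of m scales to one of n via (k·x)² + (k·y)² = k²(x² + y²). Each prime p ≡ 1 (mod 4) is itself a sum of two squares; find a² by testing p − a² for a perfect square:
  5: 5 − 1² = 4 = 2² ⇒ 5 = 1² + 2².
  109: 109 − 1² = 108, 109 − 2² = 105, 109 − 3² = 100 = 10² ⇒ 109 = 3² + 10².
  Combine using the Brahmagupta–Fibonacci identity (a² + b²)(c² + d²) = (ac − bd)² + (ad + bc)² = (ac + bd)² + (ad − bc)²:
  5 · 109 = 545: from (1² + 2²)(3² + 10²), take (1·3 − 2·10, 1·10 + 2·3) = (3 − 20, 10 + 6) = (-17, 16); dropping signs (only squares matter) gives (17, 16); check 17² + 16² = 289 + 256 = 545 ✓.
  Scale by k = 4: (4·17, 4·16) = (68, 64).
Step 4: Order so x ≤ y and verify: 64² + 68² = 4096 + 4624 = 8720 = n. ✓

n = 8720 = 64² + 68² (one valid representation with x ≤ y).


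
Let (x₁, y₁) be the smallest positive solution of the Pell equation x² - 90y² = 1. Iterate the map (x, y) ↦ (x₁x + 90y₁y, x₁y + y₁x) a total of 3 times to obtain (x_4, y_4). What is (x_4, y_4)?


Step 1: Find the fundamental solution (x₁, y₁) of x² - 90y² = 1.
  Expand √90 as a continued fraction. a₀ = ⌊√90⌋ = 9; iterate m_{k+1} = d_k·a_k − m_k, d_{k+1} = (90 − m_{k+1}²)/d_k, a_{k+1} = ⌊(a₀ + m_{k+1})/d_{k+1}⌋ (starting m₀ = 0, d₀ = 1), with convergents p_k = a_k·p_{k-1} + p_{k-2}, q_k = a_k·q_{k-1} + q_{k-2} (p₋₁ = 1, q₋₁ = 0):
  k = 0: a₀ = 9; p₀/q₀ = 9/1; p₀² − 90·q₀² = 81 − 90 = -9.
  k = 1: m = 9, d = 9, a = ⌊(9 + 9)/9⌋ = 2; p/q = (2·9 + 1)/(2·1 + 0) = 19/2; p² − 90·q² = 361 − 360 = 1.
  The first convergent with p² − 90·q² = 1 gives the fundamental solution (x₁, y₁) = (19, 2).
Step 2: Apply the recurrence (x_{n+1}, y_{n+1}) = (x₁x_n + 90y₁y_n, x₁y_n + y₁x_n) repeatedly.
  From (x_1, y_1) = (19, 2): x_2 = 19·19 + 90·2·2 = 721; y_2 = 19·2 + 2·19 = 76.
  From (x_2, y_2) = (721, 76): x_3 = 19·721 + 90·2·76 = 27379; y_3 = 19·76 + 2·721 = 2886.
  From (x_3, y_3) = (27379, 2886): x_4 = 19·27379 + 90·2·2886 = 1039681; y_4 = 19·2886 + 2·27379 = 109592.
Step 3: Verify x_4² - 90·y_4² = 1080936581761 - 1080936581760 = 1 (should be 1). ✓

(x_1, y_1) = (19, 2); (x_4, y_4) = (1039681, 109592).


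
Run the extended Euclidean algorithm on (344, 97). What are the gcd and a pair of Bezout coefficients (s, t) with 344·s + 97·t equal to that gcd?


Euclidean algorithm on (344, 97) — divide until remainder is 0:
  344 = 3 · 97 + 53
  97 = 1 · 53 + 44
  53 = 1 · 44 + 9
  44 = 4 · 9 + 8
  9 = 1 · 8 + 1
  8 = 8 · 1 + 0
gcd(344, 97) = 1.
Track Bezout coefficients alongside the remainders: start with r₀ = 344 = a·1 + b·0 (s = 1, t = 0) and r₁ = 97 = a·0 + b·1 (s = 0, t = 1); each new remainder r_{k+1} = r_{k-1} − q_k·r_k inherits s_{k+1} = s_{k-1} − q_k·s_k, t_{k+1} = t_{k-1} − q_k·t_k, so r_k = a·s_k + b·t_k at every step:
  q = 3: r = 53, s = 1 − 3·0 = 1, t = 0 − 3·1 = -3  (check: 344·1 + 97·(-3) = 53)
  q = 1: r = 44, s = 0 − 1·1 = -1, t = 1 − 1·(-3) = 4  (check: 344·(-1) + 97·4 = 44)
  q = 1: r = 9, s = 1 − 1·(-1) = 2, t = -3 − 1·4 = -7  (check: 344·2 + 97·(-7) = 9)
  q = 4: r = 8, s = -1 − 4·2 = -9, t = 4 − 4·(-7) = 32  (check: 344·(-9) + 97·32 = 8)
  q = 1: r = 1, s = 2 − 1·(-9) = 11, t = -7 − 1·32 = -39  (check: 344·11 + 97·(-39) = 1)
The row with r = 1 (the gcd) gives the Bezout coefficients s = 11, t = -39.
Result: 344 · (11) + 97 · (-39) = 1.

gcd(344, 97) = 1; s = 11, t = -39 (check: 344·11 + 97·(-39) = 1).


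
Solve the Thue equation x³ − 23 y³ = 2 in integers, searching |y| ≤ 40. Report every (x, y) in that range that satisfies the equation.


The equation is x³ - 23y³ = 2. For fixed y, x³ = 23·y³ + 2, so a solution requires the RHS to be a perfect cube.
Strategy: iterate y from -40 to 40, compute RHS = 23·y³ + 2, and check whether it is a (positive or negative) perfect cube.
Check small values of y:
  y = 0: RHS = 2 is not a perfect cube.
  y = 1: RHS = 25 is not a perfect cube.
  y = -1: RHS = -21 is not a perfect cube.
  y = 2: RHS = 186 is not a perfect cube.
  y = -2: RHS = -182 is not a perfect cube.
  y = 3: RHS = 623 is not a perfect cube.
  y = -3: RHS = -619 is not a perfect cube.
Continuing the search up to |y| = 40 finds no solutions either.
No (x, y) in the scanned range satisfies the equation.

No integer solutions with |y| ≤ 40.


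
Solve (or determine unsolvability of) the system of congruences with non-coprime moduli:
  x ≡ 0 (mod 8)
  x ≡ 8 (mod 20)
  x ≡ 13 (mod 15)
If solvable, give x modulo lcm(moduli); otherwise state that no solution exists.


Moduli 8, 20, 15 are not pairwise coprime, so CRT works modulo lcm(m_i) when all pairwise compatibility conditions hold.
Pairwise compatibility: gcd(m_i, m_j) must divide a_i - a_j for every pair.
Merge one congruence at a time:
  Start: x ≡ 0 (mod 8).
  Combine with x ≡ 8 (mod 20): gcd(8, 20) = 4; 8 - 0 = 8, which IS divisible by 4, so compatible.
    Write x = 0 + 8·t and substitute into x ≡ 8 (mod 20): 8·t ≡ 8 − 0 = 8 (mod 20).
    Divide the congruence (and modulus) by g = 4: 2·t ≡ 2 (mod 5).
    The inverse of 2 mod 5 is 3 (since 2·3 = 6 = 1·5 + 1), so t ≡ 3·2 = 6 ≡ 1 (mod 5).
    Then x = 0 + 8·1 = 8, valid modulo lcm(8, 20) = 40: x ≡ 8 (mod 40).
  Combine with x ≡ 13 (mod 15): gcd(40, 15) = 5; 13 - 8 = 5, which IS divisible by 5, so compatible.
    Write x = 8 + 40·t and substitute into x ≡ 13 (mod 15): 40·t ≡ 13 − 8 = 5 (mod 15).
    Divide the congruence (and modulus) by g = 5: 8·t ≡ 1 (mod 3).
    Reduce coefficients mod 3: 2·t ≡ 1 (mod 3).
    The inverse of 2 mod 3 is 2 (since 2·2 = 4 = 1·3 + 1), so t ≡ 2·1 = 2 ≡ 2 (mod 3).
    Then x = 8 + 40·2 = 88, valid modulo lcm(40, 15) = 120: x ≡ 88 (mod 120).
Verify: 88 mod 8 = 0, 88 mod 20 = 8, 88 mod 15 = 13.

x ≡ 88 (mod 120).


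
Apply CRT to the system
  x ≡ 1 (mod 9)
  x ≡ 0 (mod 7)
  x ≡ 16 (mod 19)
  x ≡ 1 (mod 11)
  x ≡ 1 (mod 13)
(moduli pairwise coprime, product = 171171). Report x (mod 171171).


Product of moduli M = 9 · 7 · 19 · 11 · 13 = 171171.
Merge one congruence at a time:
  Start: x ≡ 1 (mod 9).
  Combine with x ≡ 0 (mod 7); new modulus lcm = 63.
    Write x = 1 + 9·t and substitute into x ≡ 0 (mod 7): 9·t ≡ 0 − 1 = -1 (mod 7).
    Reduce coefficients mod 7: 2·t ≡ 6 (mod 7).
    The inverse of 2 mod 7 is 4 (since 2·4 = 8 = 1·7 + 1), so t ≡ 4·6 = 24 ≡ 3 (mod 7).
    Then x = 1 + 9·3 = 28, valid modulo lcm(9, 7) = 63: x ≡ 28 (mod 63).
  Combine with x ≡ 16 (mod 19); new modulus lcm = 1197.
    Write x = 28 + 63·t and substitute into x ≡ 16 (mod 19): 63·t ≡ 16 − 28 = -12 (mod 19).
    Reduce coefficients mod 19: 6·t ≡ 7 (mod 19).
    The inverse of 6 mod 19 is 16 (since 6·16 = 96 = 5·19 + 1), so t ≡ 16·7 = 112 ≡ 17 (mod 19).
    Then x = 28 + 63·17 = 1099, valid modulo lcm(63, 19) = 1197: x ≡ 1099 (mod 1197).
  Combine with x ≡ 1 (mod 11); new modulus lcm = 13167.
    Write x = 1099 + 1197·t and substitute into x ≡ 1 (mod 11): 1197·t ≡ 1 − 1099 = -1098 (mod 11).
    Reduce coefficients mod 11: 9·t ≡ 2 (mod 11).
    The inverse of 9 mod 11 is 5 (since 9·5 = 45 = 4·11 + 1), so t ≡ 5·2 = 10 ≡ 10 (mod 11).
    Then x = 1099 + 1197·10 = 13069, valid modulo lcm(1197, 11) = 13167: x ≡ 13069 (mod 13167).
  Combine with x ≡ 1 (mod 13); new modulus lcm = 171171.
    Write x = 13069 + 13167·t and substitute into x ≡ 1 (mod 13): 13167·t ≡ 1 − 13069 = -13068 (mod 13).
    Reduce coefficients mod 13: 11·t ≡ 10 (mod 13).
    The inverse of 11 mod 13 is 6 (since 11·6 = 66 = 5·13 + 1), so t ≡ 6·10 = 60 ≡ 8 (mod 13).
    Then x = 13069 + 13167·8 = 118405, valid modulo lcm(13167, 13) = 171171: x ≡ 118405 (mod 171171).
Verify against each original: 118405 mod 9 = 1, 118405 mod 7 = 0, 118405 mod 19 = 16, 118405 mod 11 = 1, 118405 mod 13 = 1.

x ≡ 118405 (mod 171171).


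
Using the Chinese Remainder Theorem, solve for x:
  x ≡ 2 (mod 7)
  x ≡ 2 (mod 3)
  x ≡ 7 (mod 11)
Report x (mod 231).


Moduli 7, 3, 11 are pairwise coprime; by CRT there is a unique solution modulo M = 7 · 3 · 11 = 231.
Solve pairwise, accumulating the modulus:
  Start with x ≡ 2 (mod 7).
  Combine with x ≡ 2 (mod 3): since gcd(7, 3) = 1, we get a unique residue mod 21.
    Write x = 2 + 7·t and substitute into x ≡ 2 (mod 3): 7·t ≡ 2 − 2 = 0 (mod 3).
    Reduce coefficients mod 3: 1·t ≡ 0 (mod 3).
    So t ≡ 0 (mod 3).
    Then x = 2 + 7·0 = 2, valid modulo lcm(7, 3) = 21: x ≡ 2 (mod 21).
  Combine with x ≡ 7 (mod 11): since gcd(21, 11) = 1, we get a unique residue mod 231.
    Write x = 2 + 21·t and substitute into x ≡ 7 (mod 11): 21·t ≡ 7 − 2 = 5 (mod 11).
    Reduce coefficients mod 11: 10·t ≡ 5 (mod 11).
    The inverse of 10 mod 11 is 10 (since 10·10 = 100 = 9·11 + 1), so t ≡ 10·5 = 50 ≡ 6 (mod 11).
    Then x = 2 + 21·6 = 128, valid modulo lcm(21, 11) = 231: x ≡ 128 (mod 231).
Verify: 128 mod 7 = 2 ✓, 128 mod 3 = 2 ✓, 128 mod 11 = 7 ✓.

x ≡ 128 (mod 231).


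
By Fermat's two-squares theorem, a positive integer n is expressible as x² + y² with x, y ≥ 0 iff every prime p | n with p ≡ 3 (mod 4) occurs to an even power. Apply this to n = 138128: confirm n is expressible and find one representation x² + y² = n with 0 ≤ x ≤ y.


Step 1: Factor n = 138128 = 2^4 · 89 · 97.
Step 2: Check the mod-4 condition on each prime factor: 2 = 2 (special); 89 ≡ 1 (mod 4), exponent 1; 97 ≡ 1 (mod 4), exponent 1.
All primes ≡ 3 (mod 4) appear to even exponent (or don't appear), so by the two-squares theorem n IS expressible as a sum of two squares.
Step 3: Build a representation. Group n = k² · m with k = 4 and m = 89 · 97 = 8633 (a product of primes ≡ 1 (mod 4)); a representation of m scales to one of n via (k·x)² + (k·y)² = k²(x² + y²). Each prime p ≡ 1 (mod 4) is itself a sum of two squares; find a² by testing p − a² for a perfect square:
  89: 89 − 1² = 88, 89 − 2² = 85, 89 − 3² = 80, 89 − 4² = 73, 89 − 5² = 64 = 8² ⇒ 89 = 5² + 8².
  97: 97 − 1² = 96, 97 − 2² = 93, 97 − 3² = 88, 97 − 4² = 81 = 9² ⇒ 97 = 4² + 9².
  Combine using the Brahmagupta–Fibonacci identity (a² + b²)(c² + d²) = (ac − bd)² + (ad + bc)² = (ac + bd)² + (ad − bc)²:
  89 · 97 = 8633: from (5² + 8²)(4² + 9²), take (5·4 − 8·9, 5·9 + 8·4) = (20 − 72, 45 + 32) = (-52, 77); dropping signs (only squares matter) gives (52, 77); check 52² + 77² = 2704 + 5929 = 8633 ✓.
  Scale by k = 4: (4·52, 4·77) = (208, 308).
Step 4: Order so x ≤ y and verify: 208² + 308² = 43264 + 94864 = 138128 = n. ✓

n = 138128 = 208² + 308² (one valid representation with x ≤ y).


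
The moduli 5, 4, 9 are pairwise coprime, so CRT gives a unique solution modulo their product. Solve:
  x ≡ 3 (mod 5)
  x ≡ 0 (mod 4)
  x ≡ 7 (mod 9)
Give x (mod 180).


Moduli 5, 4, 9 are pairwise coprime; by CRT there is a unique solution modulo M = 5 · 4 · 9 = 180.
Solve pairwise, accumulating the modulus:
  Start with x ≡ 3 (mod 5).
  Combine with x ≡ 0 (mod 4): since gcd(5, 4) = 1, we get a unique residue mod 20.
    Write x = 3 + 5·t and substitute into x ≡ 0 (mod 4): 5·t ≡ 0 − 3 = -3 (mod 4).
    Reduce coefficients mod 4: 1·t ≡ 1 (mod 4).
    So t ≡ 1 (mod 4).
    Then x = 3 + 5·1 = 8, valid modulo lcm(5, 4) = 20: x ≡ 8 (mod 20).
  Combine with x ≡ 7 (mod 9): since gcd(20, 9) = 1, we get a unique residue mod 180.
    Write x = 8 + 20·t and substitute into x ≡ 7 (mod 9): 20·t ≡ 7 − 8 = -1 (mod 9).
    Reduce coefficients mod 9: 2·t ≡ 8 (mod 9).
    The inverse of 2 mod 9 is 5 (since 2·5 = 10 = 1·9 + 1), so t ≡ 5·8 = 40 ≡ 4 (mod 9).
    Then x = 8 + 20·4 = 88, valid modulo lcm(20, 9) = 180: x ≡ 88 (mod 180).
Verify: 88 mod 5 = 3 ✓, 88 mod 4 = 0 ✓, 88 mod 9 = 7 ✓.

x ≡ 88 (mod 180).


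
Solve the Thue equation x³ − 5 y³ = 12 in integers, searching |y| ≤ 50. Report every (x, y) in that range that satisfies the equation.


The equation is x³ - 5y³ = 12. For fixed y, x³ = 5·y³ + 12, so a solution requires the RHS to be a perfect cube.
Strategy: iterate y from -50 to 50, compute RHS = 5·y³ + 12, and check whether it is a (positive or negative) perfect cube.
Check small values of y:
  y = 0: RHS = 12 is not a perfect cube.
  y = 1: RHS = 17 is not a perfect cube.
  y = -1: RHS = 7 is not a perfect cube.
  y = 2: RHS = 52 is not a perfect cube.
  y = -2: RHS = -28 is not a perfect cube.
  y = 3: RHS = 147 is not a perfect cube.
  y = -3: RHS = -123 is not a perfect cube.
Continuing the search up to |y| = 50 finds no solutions either.
No (x, y) in the scanned range satisfies the equation.

No integer solutions with |y| ≤ 50.


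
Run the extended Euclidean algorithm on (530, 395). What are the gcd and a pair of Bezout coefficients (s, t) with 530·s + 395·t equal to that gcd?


Euclidean algorithm on (530, 395) — divide until remainder is 0:
  530 = 1 · 395 + 135
  395 = 2 · 135 + 125
  135 = 1 · 125 + 10
  125 = 12 · 10 + 5
  10 = 2 · 5 + 0
gcd(530, 395) = 5.
Track Bezout coefficients alongside the remainders: start with r₀ = 530 = a·1 + b·0 (s = 1, t = 0) and r₁ = 395 = a·0 + b·1 (s = 0, t = 1); each new remainder r_{k+1} = r_{k-1} − q_k·r_k inherits s_{k+1} = s_{k-1} − q_k·s_k, t_{k+1} = t_{k-1} − q_k·t_k, so r_k = a·s_k + b·t_k at every step:
  q = 1: r = 135, s = 1 − 1·0 = 1, t = 0 − 1·1 = -1  (check: 530·1 + 395·(-1) = 135)
  q = 2: r = 125, s = 0 − 2·1 = -2, t = 1 − 2·(-1) = 3  (check: 530·(-2) + 395·3 = 125)
  q = 1: r = 10, s = 1 − 1·(-2) = 3, t = -1 − 1·3 = -4  (check: 530·3 + 395·(-4) = 10)
  q = 12: r = 5, s = -2 − 12·3 = -38, t = 3 − 12·(-4) = 51  (check: 530·(-38) + 395·51 = 5)
The row with r = 5 (the gcd) gives the Bezout coefficients s = -38, t = 51.
Result: 530 · (-38) + 395 · (51) = 5.

gcd(530, 395) = 5; s = -38, t = 51 (check: 530·(-38) + 395·51 = 5).


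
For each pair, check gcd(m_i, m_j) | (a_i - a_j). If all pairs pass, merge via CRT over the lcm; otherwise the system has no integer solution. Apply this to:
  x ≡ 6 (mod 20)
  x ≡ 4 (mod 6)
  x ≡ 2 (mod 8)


Moduli 20, 6, 8 are not pairwise coprime, so CRT works modulo lcm(m_i) when all pairwise compatibility conditions hold.
Pairwise compatibility: gcd(m_i, m_j) must divide a_i - a_j for every pair.
Merge one congruence at a time:
  Start: x ≡ 6 (mod 20).
  Combine with x ≡ 4 (mod 6): gcd(20, 6) = 2; 4 - 6 = -2, which IS divisible by 2, so compatible.
    Write x = 6 + 20·t and substitute into x ≡ 4 (mod 6): 20·t ≡ 4 − 6 = -2 (mod 6).
    Divide the congruence (and modulus) by g = 2: 10·t ≡ -1 (mod 3).
    Reduce coefficients mod 3: 1·t ≡ 2 (mod 3).
    So t ≡ 2 (mod 3).
    Then x = 6 + 20·2 = 46, valid modulo lcm(20, 6) = 60: x ≡ 46 (mod 60).
  Combine with x ≡ 2 (mod 8): gcd(60, 8) = 4; 2 - 46 = -44, which IS divisible by 4, so compatible.
    Write x = 46 + 60·t and substitute into x ≡ 2 (mod 8): 60·t ≡ 2 − 46 = -44 (mod 8).
    Divide the congruence (and modulus) by g = 4: 15·t ≡ -11 (mod 2).
    Reduce coefficients mod 2: 1·t ≡ 1 (mod 2).
    So t ≡ 1 (mod 2).
    Then x = 46 + 60·1 = 106, valid modulo lcm(60, 8) = 120: x ≡ 106 (mod 120).
Verify: 106 mod 20 = 6, 106 mod 6 = 4, 106 mod 8 = 2.

x ≡ 106 (mod 120).


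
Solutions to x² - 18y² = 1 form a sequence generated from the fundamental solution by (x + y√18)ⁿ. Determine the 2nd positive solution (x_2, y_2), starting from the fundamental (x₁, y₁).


Step 1: Find the fundamental solution (x₁, y₁) of x² - 18y² = 1.
  Expand √18 as a continued fraction. a₀ = ⌊√18⌋ = 4; iterate m_{k+1} = d_k·a_k − m_k, d_{k+1} = (18 − m_{k+1}²)/d_k, a_{k+1} = ⌊(a₀ + m_{k+1})/d_{k+1}⌋ (starting m₀ = 0, d₀ = 1), with convergents p_k = a_k·p_{k-1} + p_{k-2}, q_k = a_k·q_{k-1} + q_{k-2} (p₋₁ = 1, q₋₁ = 0):
  k = 0: a₀ = 4; p₀/q₀ = 4/1; p₀² − 18·q₀² = 16 − 18 = -2.
  k = 1: m = 4, d = 2, a = ⌊(4 + 4)/2⌋ = 4; p/q = (4·4 + 1)/(4·1 + 0) = 17/4; p² − 18·q² = 289 − 288 = 1.
  The first convergent with p² − 18·q² = 1 gives the fundamental solution (x₁, y₁) = (17, 4).
Step 2: Apply the recurrence (x_{n+1}, y_{n+1}) = (x₁x_n + 18y₁y_n, x₁y_n + y₁x_n) repeatedly.
  From (x_1, y_1) = (17, 4): x_2 = 17·17 + 18·4·4 = 577; y_2 = 17·4 + 4·17 = 136.
Step 3: Verify x_2² - 18·y_2² = 332929 - 332928 = 1 (should be 1). ✓

(x_1, y_1) = (17, 4); (x_2, y_2) = (577, 136).


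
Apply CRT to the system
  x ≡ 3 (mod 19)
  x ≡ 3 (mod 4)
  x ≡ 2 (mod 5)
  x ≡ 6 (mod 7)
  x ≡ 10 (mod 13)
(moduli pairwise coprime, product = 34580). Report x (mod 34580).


Product of moduli M = 19 · 4 · 5 · 7 · 13 = 34580.
Merge one congruence at a time:
  Start: x ≡ 3 (mod 19).
  Combine with x ≡ 3 (mod 4); new modulus lcm = 76.
    Write x = 3 + 19·t and substitute into x ≡ 3 (mod 4): 19·t ≡ 3 − 3 = 0 (mod 4).
    Reduce coefficients mod 4: 3·t ≡ 0 (mod 4).
    The inverse of 3 mod 4 is 3 (since 3·3 = 9 = 2·4 + 1), so t ≡ 3·0 = 0 ≡ 0 (mod 4).
    Then x = 3 + 19·0 = 3, valid modulo lcm(19, 4) = 76: x ≡ 3 (mod 76).
  Combine with x ≡ 2 (mod 5); new modulus lcm = 380.
    Write x = 3 + 76·t and substitute into x ≡ 2 (mod 5): 76·t ≡ 2 − 3 = -1 (mod 5).
    Reduce coefficients mod 5: 1·t ≡ 4 (mod 5).
    So t ≡ 4 (mod 5).
    Then x = 3 + 76·4 = 307, valid modulo lcm(76, 5) = 380: x ≡ 307 (mod 380).
  Combine with x ≡ 6 (mod 7); new modulus lcm = 2660.
    Write x = 307 + 380·t and substitute into x ≡ 6 (mod 7): 380·t ≡ 6 − 307 = -301 (mod 7).
    Reduce coefficients mod 7: 2·t ≡ 0 (mod 7).
    The inverse of 2 mod 7 is 4 (since 2·4 = 8 = 1·7 + 1), so t ≡ 4·0 = 0 ≡ 0 (mod 7).
    Then x = 307 + 380·0 = 307, valid modulo lcm(380, 7) = 2660: x ≡ 307 (mod 2660).
  Combine with x ≡ 10 (mod 13); new modulus lcm = 34580.
    Write x = 307 + 2660·t and substitute into x ≡ 10 (mod 13): 2660·t ≡ 10 − 307 = -297 (mod 13).
    Reduce coefficients mod 13: 8·t ≡ 2 (mod 13).
    The inverse of 8 mod 13 is 5 (since 8·5 = 40 = 3·13 + 1), so t ≡ 5·2 = 10 ≡ 10 (mod 13).
    Then x = 307 + 2660·10 = 26907, valid modulo lcm(2660, 13) = 34580: x ≡ 26907 (mod 34580).
Verify against each original: 26907 mod 19 = 3, 26907 mod 4 = 3, 26907 mod 5 = 2, 26907 mod 7 = 6, 26907 mod 13 = 10.

x ≡ 26907 (mod 34580).


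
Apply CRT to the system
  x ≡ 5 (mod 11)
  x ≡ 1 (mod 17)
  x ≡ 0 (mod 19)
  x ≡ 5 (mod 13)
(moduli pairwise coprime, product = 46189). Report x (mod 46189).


Product of moduli M = 11 · 17 · 19 · 13 = 46189.
Merge one congruence at a time:
  Start: x ≡ 5 (mod 11).
  Combine with x ≡ 1 (mod 17); new modulus lcm = 187.
    Write x = 5 + 11·t and substitute into x ≡ 1 (mod 17): 11·t ≡ 1 − 5 = -4 (mod 17).
    Reduce coefficients mod 17: 11·t ≡ 13 (mod 17).
    The inverse of 11 mod 17 is 14 (since 11·14 = 154 = 9·17 + 1), so t ≡ 14·13 = 182 ≡ 12 (mod 17).
    Then x = 5 + 11·12 = 137, valid modulo lcm(11, 17) = 187: x ≡ 137 (mod 187).
  Combine with x ≡ 0 (mod 19); new modulus lcm = 3553.
    Write x = 137 + 187·t and substitute into x ≡ 0 (mod 19): 187·t ≡ 0 − 137 = -137 (mod 19).
    Reduce coefficients mod 19: 16·t ≡ 15 (mod 19).
    The inverse of 16 mod 19 is 6 (since 16·6 = 96 = 5·19 + 1), so t ≡ 6·15 = 90 ≡ 14 (mod 19).
    Then x = 137 + 187·14 = 2755, valid modulo lcm(187, 19) = 3553: x ≡ 2755 (mod 3553).
  Combine with x ≡ 5 (mod 13); new modulus lcm = 46189.
    Write x = 2755 + 3553·t and substitute into x ≡ 5 (mod 13): 3553·t ≡ 5 − 2755 = -2750 (mod 13).
    Reduce coefficients mod 13: 4·t ≡ 6 (mod 13).
    The inverse of 4 mod 13 is 10 (since 4·10 = 40 = 3·13 + 1), so t ≡ 10·6 = 60 ≡ 8 (mod 13).
    Then x = 2755 + 3553·8 = 31179, valid modulo lcm(3553, 13) = 46189: x ≡ 31179 (mod 46189).
Verify against each original: 31179 mod 11 = 5, 31179 mod 17 = 1, 31179 mod 19 = 0, 31179 mod 13 = 5.

x ≡ 31179 (mod 46189).


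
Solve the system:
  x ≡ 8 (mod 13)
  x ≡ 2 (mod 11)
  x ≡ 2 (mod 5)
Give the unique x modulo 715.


Moduli 13, 11, 5 are pairwise coprime; by CRT there is a unique solution modulo M = 13 · 11 · 5 = 715.
Solve pairwise, accumulating the modulus:
  Start with x ≡ 8 (mod 13).
  Combine with x ≡ 2 (mod 11): since gcd(13, 11) = 1, we get a unique residue mod 143.
    Write x = 8 + 13·t and substitute into x ≡ 2 (mod 11): 13·t ≡ 2 − 8 = -6 (mod 11).
    Reduce coefficients mod 11: 2·t ≡ 5 (mod 11).
    The inverse of 2 mod 11 is 6 (since 2·6 = 12 = 1·11 + 1), so t ≡ 6·5 = 30 ≡ 8 (mod 11).
    Then x = 8 + 13·8 = 112, valid modulo lcm(13, 11) = 143: x ≡ 112 (mod 143).
  Combine with x ≡ 2 (mod 5): since gcd(143, 5) = 1, we get a unique residue mod 715.
    Write x = 112 + 143·t and substitute into x ≡ 2 (mod 5): 143·t ≡ 2 − 112 = -110 (mod 5).
    Reduce coefficients mod 5: 3·t ≡ 0 (mod 5).
    The inverse of 3 mod 5 is 2 (since 3·2 = 6 = 1·5 + 1), so t ≡ 2·0 = 0 ≡ 0 (mod 5).
    Then x = 112 + 143·0 = 112, valid modulo lcm(143, 5) = 715: x ≡ 112 (mod 715).
Verify: 112 mod 13 = 8 ✓, 112 mod 11 = 2 ✓, 112 mod 5 = 2 ✓.

x ≡ 112 (mod 715).


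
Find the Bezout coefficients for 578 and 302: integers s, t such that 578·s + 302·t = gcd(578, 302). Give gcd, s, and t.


Euclidean algorithm on (578, 302) — divide until remainder is 0:
  578 = 1 · 302 + 276
  302 = 1 · 276 + 26
  276 = 10 · 26 + 16
  26 = 1 · 16 + 10
  16 = 1 · 10 + 6
  10 = 1 · 6 + 4
  6 = 1 · 4 + 2
  4 = 2 · 2 + 0
gcd(578, 302) = 2.
Track Bezout coefficients alongside the remainders: start with r₀ = 578 = a·1 + b·0 (s = 1, t = 0) and r₁ = 302 = a·0 + b·1 (s = 0, t = 1); each new remainder r_{k+1} = r_{k-1} − q_k·r_k inherits s_{k+1} = s_{k-1} − q_k·s_k, t_{k+1} = t_{k-1} − q_k·t_k, so r_k = a·s_k + b·t_k at every step:
  q = 1: r = 276, s = 1 − 1·0 = 1, t = 0 − 1·1 = -1  (check: 578·1 + 302·(-1) = 276)
  q = 1: r = 26, s = 0 − 1·1 = -1, t = 1 − 1·(-1) = 2  (check: 578·(-1) + 302·2 = 26)
  q = 10: r = 16, s = 1 − 10·(-1) = 11, t = -1 − 10·2 = -21  (check: 578·11 + 302·(-21) = 16)
  q = 1: r = 10, s = -1 − 1·11 = -12, t = 2 − 1·(-21) = 23  (check: 578·(-12) + 302·23 = 10)
  q = 1: r = 6, s = 11 − 1·(-12) = 23, t = -21 − 1·23 = -44  (check: 578·23 + 302·(-44) = 6)
  q = 1: r = 4, s = -12 − 1·23 = -35, t = 23 − 1·(-44) = 67  (check: 578·(-35) + 302·67 = 4)
  q = 1: r = 2, s = 23 − 1·(-35) = 58, t = -44 − 1·67 = -111  (check: 578·58 + 302·(-111) = 2)
The row with r = 2 (the gcd) gives the Bezout coefficients s = 58, t = -111.
Result: 578 · (58) + 302 · (-111) = 2.

gcd(578, 302) = 2; s = 58, t = -111 (check: 578·58 + 302·(-111) = 2).


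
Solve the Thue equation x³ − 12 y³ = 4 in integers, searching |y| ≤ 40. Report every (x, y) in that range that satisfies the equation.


The equation is x³ - 12y³ = 4. For fixed y, x³ = 12·y³ + 4, so a solution requires the RHS to be a perfect cube.
Strategy: iterate y from -40 to 40, compute RHS = 12·y³ + 4, and check whether it is a (positive or negative) perfect cube.
Check small values of y:
  y = 0: RHS = 4 is not a perfect cube.
  y = 1: RHS = 16 is not a perfect cube.
  y = -1: RHS = -8 = (-2)³ ⇒ x = -2 works.
  y = 2: RHS = 100 is not a perfect cube.
  y = -2: RHS = -92 is not a perfect cube.
  y = 3: RHS = 328 is not a perfect cube.
  y = -3: RHS = -320 is not a perfect cube.
Continuing the search up to |y| = 40 finds no further solutions beyond those listed.
Collected solutions: (-2, -1).

Solutions (with |y| ≤ 40): (-2, -1).
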